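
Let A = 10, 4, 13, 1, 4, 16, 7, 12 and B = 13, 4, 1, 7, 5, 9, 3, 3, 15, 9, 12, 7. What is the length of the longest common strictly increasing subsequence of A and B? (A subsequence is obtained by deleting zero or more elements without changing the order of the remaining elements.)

3

For each value that appears in both, track the longest common increasing run ending there.
The best achievable length is 3; one witness is 4, 7, 12 (A-positions 2,7,8, B-positions 2,4,11).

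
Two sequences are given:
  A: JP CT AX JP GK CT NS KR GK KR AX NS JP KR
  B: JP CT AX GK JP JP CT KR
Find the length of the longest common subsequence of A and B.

A longest common subsequence is JP, CT, AX, JP, CT, KR (length 6); the LCS DP confirms no longer common subsequence exists.

6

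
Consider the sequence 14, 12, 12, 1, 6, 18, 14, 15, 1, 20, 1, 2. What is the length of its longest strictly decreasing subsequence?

4

Let dp[i] be the longest decreasing subsequence ending at position i. Then dp = [1, 2, 2, 3, 3, 1, 2, 2, 4, 1, 4, 4].
The maximum is 4; one witness is 14, 12, 6, 1 at positions 1,2,5,9.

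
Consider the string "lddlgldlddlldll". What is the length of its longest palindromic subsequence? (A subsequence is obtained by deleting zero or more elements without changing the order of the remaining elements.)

11

One longest palindromic subsequence is ldlldddlldl (positions 1,3,4,6,7,9,10,11,12,13,15); it reads the same forward and backward, and the interval DP gives dp[1][15] = 11.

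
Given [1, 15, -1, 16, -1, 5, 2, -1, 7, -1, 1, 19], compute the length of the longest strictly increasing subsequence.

Scanning left to right, the best length ending at each element is: 1→1, 15→2, -1→1, 16→3, -1→1, 5→2, 2→2, -1→1, 7→3, -1→1, 1→2, 19→4.
So the longest increasing subsequence has length 4, e.g. 1, 15, 16, 19.

4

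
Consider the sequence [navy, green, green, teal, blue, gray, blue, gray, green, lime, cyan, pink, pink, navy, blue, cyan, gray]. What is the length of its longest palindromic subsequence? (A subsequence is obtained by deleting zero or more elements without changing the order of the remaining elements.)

7

One longest palindromic subsequence is navy green gray blue gray green navy (positions 1,3,6,7,8,9,14); it reads the same forward and backward, and the interval DP gives dp[1][17] = 7.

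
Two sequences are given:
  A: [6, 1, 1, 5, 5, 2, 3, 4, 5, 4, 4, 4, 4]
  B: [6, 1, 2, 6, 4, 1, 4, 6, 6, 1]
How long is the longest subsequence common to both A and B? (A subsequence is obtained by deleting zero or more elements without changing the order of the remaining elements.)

5

Backtracking the LCS table gives one alignment: 6 (A1,B1) → 1 (A3,B2) → 2 (A6,B3) → 4 (A8,B5) → 4 (A10,B7).
So the longest common subsequence has length 5.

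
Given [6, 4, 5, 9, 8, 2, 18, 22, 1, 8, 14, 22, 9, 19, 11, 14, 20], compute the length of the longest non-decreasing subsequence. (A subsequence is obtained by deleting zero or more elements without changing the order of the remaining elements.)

8

Let dp[i] be the longest non-decreasing subsequence ending at position i. Then dp = [1, 1, 2, 3, 3, 1, 4, 5, 1, 4, 5, 6, 5, 6, 6, 7, 8].
The maximum is 8; one witness is 4, 5, 8, 8, 9, 11, 14, 20 at positions 2,3,5,10,13,15,16,17.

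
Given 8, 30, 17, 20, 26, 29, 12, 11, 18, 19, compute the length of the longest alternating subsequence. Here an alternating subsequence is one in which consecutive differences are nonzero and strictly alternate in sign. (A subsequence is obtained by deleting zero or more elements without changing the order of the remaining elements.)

6

A longest alternating subsequence is 8, 30, 17, 20, 12, 18 (positions 1,2,3,4,7,9); its 5 consecutive differences strictly alternate in sign, and length 6 is optimal.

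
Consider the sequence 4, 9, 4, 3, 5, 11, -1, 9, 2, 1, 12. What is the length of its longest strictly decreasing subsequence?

One longest decreasing subsequence is 9, 4, 3, 2, 1 (positions 2,3,4,9,10), of length 5; no longer one exists.

5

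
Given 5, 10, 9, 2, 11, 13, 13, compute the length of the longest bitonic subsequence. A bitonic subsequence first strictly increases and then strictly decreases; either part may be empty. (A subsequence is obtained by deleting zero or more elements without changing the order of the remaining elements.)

Let inc[i] be the LIS ending at i and dec[i] the longest strictly decreasing subsequence starting at i. inc = [1, 2, 2, 1, 3, 4, 4], dec = [2, 3, 2, 1, 1, 1, 1].
max_i inc[i]+dec[i]−1 = 4, with one witness 5, 10, 9, 2.

4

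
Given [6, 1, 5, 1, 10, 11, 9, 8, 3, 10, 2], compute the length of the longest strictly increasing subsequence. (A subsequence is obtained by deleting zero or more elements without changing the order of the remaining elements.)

Let dp[i] be the longest increasing subsequence ending at position i. Then dp = [1, 1, 2, 1, 3, 4, 3, 3, 2, 4, 2].
The maximum is 4; one witness is 1, 5, 10, 11 at positions 2,3,5,6.

4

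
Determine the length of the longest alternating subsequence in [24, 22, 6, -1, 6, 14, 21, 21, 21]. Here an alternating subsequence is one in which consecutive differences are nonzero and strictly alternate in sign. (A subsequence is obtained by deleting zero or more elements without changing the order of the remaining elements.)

Track the best alternating length ending on an up-step vs a down-step at each position: up/down = 1/1, 1/2, 1/2, 1/2, 3/2, 3/2, 3/2, 3/2, 3/2.
The maximum over both is 3; one such subsequence is 24, -1, 6.

3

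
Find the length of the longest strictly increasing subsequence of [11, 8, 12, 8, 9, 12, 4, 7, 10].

Let dp[i] be the longest increasing subsequence ending at position i. Then dp = [1, 1, 2, 1, 2, 3, 1, 2, 3].
The maximum is 3; one witness is 8, 9, 12 at positions 2,5,6.

3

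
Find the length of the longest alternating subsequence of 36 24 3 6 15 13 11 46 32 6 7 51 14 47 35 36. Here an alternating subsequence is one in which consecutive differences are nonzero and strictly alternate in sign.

A longest alternating subsequence is 36, 3, 15, 13, 46, 32, 51, 14, 47, 35, 36 (positions 1,3,5,6,8,9,12,13,14,15,16); its 10 consecutive differences strictly alternate in sign, and length 11 is optimal.

11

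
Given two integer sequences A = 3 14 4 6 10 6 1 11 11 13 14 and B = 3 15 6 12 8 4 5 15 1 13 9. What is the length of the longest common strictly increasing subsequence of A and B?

A longest common strictly increasing subsequence is 3, 6, 13 (length 3); it appears in order in both A and B, and no longer such subsequence exists.

3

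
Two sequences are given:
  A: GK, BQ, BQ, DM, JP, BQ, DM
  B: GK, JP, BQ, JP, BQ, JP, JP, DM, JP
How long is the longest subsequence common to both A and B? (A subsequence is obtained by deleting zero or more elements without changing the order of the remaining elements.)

A longest common subsequence is GK, BQ, BQ, DM, JP (length 5); the LCS DP confirms no longer common subsequence exists.

5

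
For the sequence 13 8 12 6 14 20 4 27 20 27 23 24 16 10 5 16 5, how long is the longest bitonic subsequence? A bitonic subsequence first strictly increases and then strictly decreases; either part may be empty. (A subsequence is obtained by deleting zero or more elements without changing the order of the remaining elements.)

Let inc[i] be the LIS ending at i and dec[i] the longest strictly decreasing subsequence starting at i. inc = [1, 1, 2, 1, 3, 4, 1, 5, 4, 5, 5, 6, 4, 2, 2, 4, 2], dec = [4, 3, 3, 2, 3, 4, 1, 5, 4, 5, 4, 4, 3, 2, 1, 2, 1].
max_i inc[i]+dec[i]−1 = 9, with one witness 8, 12, 14, 20, 27, 24, 16, 10, 5.

9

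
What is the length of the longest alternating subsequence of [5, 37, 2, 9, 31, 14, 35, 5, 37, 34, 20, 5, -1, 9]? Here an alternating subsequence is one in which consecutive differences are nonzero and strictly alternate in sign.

10

A longest alternating subsequence is 5, 37, 2, 31, 14, 35, 5, 37, 5, 9 (positions 1,2,3,5,6,7,8,9,12,14); its 9 consecutive differences strictly alternate in sign, and length 10 is optimal.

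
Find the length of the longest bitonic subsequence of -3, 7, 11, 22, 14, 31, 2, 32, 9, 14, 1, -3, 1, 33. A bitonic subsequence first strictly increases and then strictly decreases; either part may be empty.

Let inc[i] be the LIS ending at i and dec[i] the longest strictly decreasing subsequence starting at i. inc = [1, 2, 3, 4, 4, 5, 2, 6, 3, 4, 2, 1, 2, 7], dec = [1, 4, 4, 5, 4, 4, 3, 4, 3, 3, 2, 1, 1, 1].
max_i inc[i]+dec[i]−1 = 9, with one witness -3, 7, 11, 22, 31, 32, 14, 1, -3.

9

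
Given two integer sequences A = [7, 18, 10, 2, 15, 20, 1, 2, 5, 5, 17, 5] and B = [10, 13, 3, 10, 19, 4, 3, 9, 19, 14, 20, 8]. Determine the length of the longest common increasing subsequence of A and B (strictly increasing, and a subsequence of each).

2

A longest common strictly increasing subsequence is 10, 20 (length 2); it appears in order in both A and B, and no longer such subsequence exists.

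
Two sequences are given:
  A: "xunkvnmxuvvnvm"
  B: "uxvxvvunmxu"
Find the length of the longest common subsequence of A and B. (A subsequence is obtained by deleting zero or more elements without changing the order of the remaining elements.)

7

Backtracking the LCS table gives one alignment: x (A1,B2) → v (A5,B3) → x (A8,B4) → v (A10,B5) → v (A11,B6) → n (A12,B8) → m (A14,B9).
So the longest common subsequence has length 7.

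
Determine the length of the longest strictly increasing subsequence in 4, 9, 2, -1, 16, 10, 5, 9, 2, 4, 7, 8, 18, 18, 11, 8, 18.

One longest increasing subsequence is -1, 2, 4, 7, 8, 11, 18 (positions 4,9,10,11,12,15,17), of length 7; no longer one exists.

7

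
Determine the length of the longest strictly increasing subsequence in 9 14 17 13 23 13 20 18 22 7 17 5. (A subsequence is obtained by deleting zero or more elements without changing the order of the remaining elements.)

5

Scanning left to right, the best length ending at each element is: 9→1, 14→2, 17→3, 13→2, 23→4, 13→2, 20→4, 18→4, 22→5, 7→1, 17→3, 5→1.
So the longest increasing subsequence has length 5, e.g. 9, 14, 17, 20, 22.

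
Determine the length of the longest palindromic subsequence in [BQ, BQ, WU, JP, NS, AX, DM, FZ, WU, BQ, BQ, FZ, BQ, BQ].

Using dp[i][j] = 2 + dp[i+1][j−1] if the ends match, else max(dp[i+1][j], dp[i][j−1]):
dp[1][14] = 8. A witness is BQ BQ FZ BQ BQ FZ BQ BQ at positions 1,2,8,10,11,12,13,14.

8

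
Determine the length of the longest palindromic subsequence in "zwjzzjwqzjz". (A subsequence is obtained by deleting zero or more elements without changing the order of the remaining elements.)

8

One longest palindromic subsequence is zwjzzjwz (positions 1,2,3,4,5,6,7,11); it reads the same forward and backward, and the interval DP gives dp[1][11] = 8.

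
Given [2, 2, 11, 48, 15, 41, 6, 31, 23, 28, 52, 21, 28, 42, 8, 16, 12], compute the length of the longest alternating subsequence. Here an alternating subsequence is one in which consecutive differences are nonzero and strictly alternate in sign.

A longest alternating subsequence is 2, 48, 15, 41, 6, 31, 23, 28, 21, 28, 8, 16, 12 (positions 1,4,5,6,7,8,9,10,12,13,15,16,17); its 12 consecutive differences strictly alternate in sign, and length 13 is optimal.

13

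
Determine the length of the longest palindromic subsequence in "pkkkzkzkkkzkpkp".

12

Using dp[i][j] = 2 + dp[i+1][j−1] if the ends match, else max(dp[i+1][j], dp[i][j−1]):
dp[1][15] = 12. A witness is pkkzkkkkzkkp at positions 1,2,4,5,6,8,9,10,11,12,14,15.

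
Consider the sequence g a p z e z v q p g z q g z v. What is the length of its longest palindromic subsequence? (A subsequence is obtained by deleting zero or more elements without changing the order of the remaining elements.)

7

Using dp[i][j] = 2 + dp[i+1][j−1] if the ends match, else max(dp[i+1][j], dp[i][j−1]):
dp[1][15] = 7. A witness is gpzezpg at positions 1,3,4,5,6,9,13.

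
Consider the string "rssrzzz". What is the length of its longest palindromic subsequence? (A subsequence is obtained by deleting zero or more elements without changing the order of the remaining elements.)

4

One longest palindromic subsequence is rssr (positions 1,2,3,4); it reads the same forward and backward, and the interval DP gives dp[1][7] = 4.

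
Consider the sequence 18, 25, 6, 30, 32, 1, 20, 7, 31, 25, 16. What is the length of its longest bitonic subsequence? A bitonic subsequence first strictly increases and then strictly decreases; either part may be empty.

One longest bitonic subsequence is 18, 25, 30, 32, 31, 25, 16 (positions 1,2,4,5,9,10,11): it rises to 32 then falls. Length 7 is optimal.

7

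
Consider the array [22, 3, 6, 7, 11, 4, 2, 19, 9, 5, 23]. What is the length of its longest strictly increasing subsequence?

One longest increasing subsequence is 3, 6, 7, 11, 19, 23 (positions 2,3,4,5,8,11), of length 6; no longer one exists.

6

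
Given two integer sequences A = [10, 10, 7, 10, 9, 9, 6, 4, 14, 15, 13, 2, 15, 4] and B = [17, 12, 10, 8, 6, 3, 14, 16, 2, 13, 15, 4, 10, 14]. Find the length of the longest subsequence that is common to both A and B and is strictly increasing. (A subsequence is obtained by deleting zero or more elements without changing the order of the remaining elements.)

3

A longest common strictly increasing subsequence is 10, 14, 15 (length 3); it appears in order in both A and B, and no longer such subsequence exists.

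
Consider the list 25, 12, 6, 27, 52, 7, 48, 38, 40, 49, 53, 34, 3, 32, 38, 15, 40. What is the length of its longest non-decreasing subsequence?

6

One longest non-decreasing subsequence is 25, 27, 38, 40, 49, 53 (positions 1,4,8,9,10,11), of length 6; no longer one exists.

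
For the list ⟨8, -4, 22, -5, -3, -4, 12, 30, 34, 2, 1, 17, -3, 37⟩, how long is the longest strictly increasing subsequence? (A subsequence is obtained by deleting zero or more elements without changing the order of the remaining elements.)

6

Let dp[i] be the longest increasing subsequence ending at position i. Then dp = [1, 1, 2, 1, 2, 2, 3, 4, 5, 3, 3, 4, 3, 6].
The maximum is 6; one witness is -4, -3, 12, 30, 34, 37 at positions 2,5,7,8,9,14.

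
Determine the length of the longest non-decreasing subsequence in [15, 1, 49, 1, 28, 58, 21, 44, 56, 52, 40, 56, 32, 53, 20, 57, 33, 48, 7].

7

Scanning left to right, the best length ending at each element is: 15→1, 1→1, 49→2, 1→2, 28→3, 58→4, 21→3, 44→4, 56→5, 52→5, 40→4, 56→6, 32→4, 53→6, 20→3, 57→7, 33→5, 48→6, 7→3.
So the longest non-decreasing subsequence has length 7, e.g. 1, 1, 28, 44, 56, 56, 57.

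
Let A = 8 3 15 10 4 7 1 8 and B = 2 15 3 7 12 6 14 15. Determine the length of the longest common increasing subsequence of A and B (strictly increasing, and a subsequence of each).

2

For each value that appears in both, track the longest common increasing run ending there.
The best achievable length is 2; one witness is 3, 7 (A-positions 2,6, B-positions 3,4).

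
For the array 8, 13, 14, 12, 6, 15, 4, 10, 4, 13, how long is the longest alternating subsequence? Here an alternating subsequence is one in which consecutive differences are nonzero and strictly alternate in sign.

Track the best alternating length ending on an up-step vs a down-step at each position: up/down = 1/1, 2/1, 2/1, 2/3, 1/3, 4/1, 1/5, 6/5, 1/7, 8/5.
The maximum over both is 8; one such subsequence is 8, 13, 12, 15, 4, 10, 4, 13.

8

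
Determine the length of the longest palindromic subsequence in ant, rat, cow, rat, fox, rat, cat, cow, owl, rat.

7

Using dp[i][j] = 2 + dp[i+1][j−1] if the ends match, else max(dp[i+1][j], dp[i][j−1]):
dp[1][10] = 7. A witness is rat cow rat fox rat cow rat at positions 2,3,4,5,6,8,10.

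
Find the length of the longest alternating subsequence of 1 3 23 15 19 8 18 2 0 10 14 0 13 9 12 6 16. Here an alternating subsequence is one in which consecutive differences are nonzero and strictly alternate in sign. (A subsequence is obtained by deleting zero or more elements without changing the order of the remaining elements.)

14

Track the best alternating length ending on an up-step vs a down-step at each position: up/down = 1/1, 2/1, 2/1, 2/3, 4/3, 2/5, 6/5, 2/7, 1/7, 8/7, 8/7, 1/9, 10/9, 10/11, 12/11, 10/13, 14/7.
The maximum over both is 14; one such subsequence is 1, 23, 15, 19, 8, 18, 2, 10, 0, 13, 9, 12, 6, 16.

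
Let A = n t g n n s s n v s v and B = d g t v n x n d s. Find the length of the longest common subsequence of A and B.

4

Backtracking the LCS table gives one alignment: t (A2,B3) → n (A4,B5) → n (A5,B7) → s (A10,B9).
So the longest common subsequence has length 4.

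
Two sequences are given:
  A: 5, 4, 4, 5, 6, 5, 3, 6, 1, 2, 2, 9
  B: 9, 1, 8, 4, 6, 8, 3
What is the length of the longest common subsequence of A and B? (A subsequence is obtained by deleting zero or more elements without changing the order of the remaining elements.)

3

Backtracking the LCS table gives one alignment: 4 (A3,B4) → 6 (A5,B5) → 3 (A7,B7).
So the longest common subsequence has length 3.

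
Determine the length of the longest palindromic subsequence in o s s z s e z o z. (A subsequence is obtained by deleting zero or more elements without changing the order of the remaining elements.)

Using dp[i][j] = 2 + dp[i+1][j−1] if the ends match, else max(dp[i+1][j], dp[i][j−1]):
dp[1][9] = 5. A witness is ozezo at positions 1,4,6,7,8.

5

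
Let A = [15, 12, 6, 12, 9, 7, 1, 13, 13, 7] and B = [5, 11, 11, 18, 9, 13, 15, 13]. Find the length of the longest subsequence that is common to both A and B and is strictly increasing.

A longest common strictly increasing subsequence is 9, 13 (length 2); it appears in order in both A and B, and no longer such subsequence exists.

2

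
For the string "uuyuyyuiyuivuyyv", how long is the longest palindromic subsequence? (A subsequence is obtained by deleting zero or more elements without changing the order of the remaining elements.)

One longest palindromic subsequence is uuyuyyuyuu (positions 1,2,3,4,5,6,7,9,10,13); it reads the same forward and backward, and the interval DP gives dp[1][16] = 10.

10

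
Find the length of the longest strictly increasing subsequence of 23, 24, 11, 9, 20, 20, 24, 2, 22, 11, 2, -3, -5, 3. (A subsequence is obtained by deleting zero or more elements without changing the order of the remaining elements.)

3

Let dp[i] be the longest increasing subsequence ending at position i. Then dp = [1, 2, 1, 1, 2, 2, 3, 1, 3, 2, 1, 1, 1, 2].
The maximum is 3; one witness is 11, 20, 24 at positions 3,5,7.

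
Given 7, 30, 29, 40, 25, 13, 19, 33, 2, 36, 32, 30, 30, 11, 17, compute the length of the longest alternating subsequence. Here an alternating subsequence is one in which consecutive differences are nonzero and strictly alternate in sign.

10

A longest alternating subsequence is 7, 30, 29, 40, 13, 19, 2, 36, 11, 17 (positions 1,2,3,4,6,7,9,10,14,15); its 9 consecutive differences strictly alternate in sign, and length 10 is optimal.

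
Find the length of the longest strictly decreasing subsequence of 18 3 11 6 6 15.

3

Let dp[i] be the longest decreasing subsequence ending at position i. Then dp = [1, 2, 2, 3, 3, 2].
The maximum is 3; one witness is 18, 11, 6 at positions 1,3,4.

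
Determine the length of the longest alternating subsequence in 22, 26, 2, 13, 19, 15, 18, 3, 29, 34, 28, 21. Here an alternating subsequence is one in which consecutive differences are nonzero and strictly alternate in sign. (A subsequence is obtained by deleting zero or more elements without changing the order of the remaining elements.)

9

Track the best alternating length ending on an up-step vs a down-step at each position: up/down = 1/1, 2/1, 1/3, 4/3, 4/3, 4/5, 6/5, 4/7, 8/1, 8/1, 8/9, 8/9.
The maximum over both is 9; one such subsequence is 22, 26, 2, 19, 15, 18, 3, 29, 28.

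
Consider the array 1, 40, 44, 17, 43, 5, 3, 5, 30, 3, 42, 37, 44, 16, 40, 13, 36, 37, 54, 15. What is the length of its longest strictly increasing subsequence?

Let dp[i] be the longest increasing subsequence ending at position i. Then dp = [1, 2, 3, 2, 3, 2, 2, 3, 4, 2, 5, 5, 6, 4, 6, 4, 5, 6, 7, 5].
The maximum is 7; one witness is 1, 3, 5, 30, 42, 44, 54 at positions 1,7,8,9,11,13,19.

7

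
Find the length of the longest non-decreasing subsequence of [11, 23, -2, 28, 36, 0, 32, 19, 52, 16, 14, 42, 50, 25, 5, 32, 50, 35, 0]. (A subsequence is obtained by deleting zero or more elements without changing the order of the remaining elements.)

One longest non-decreasing subsequence is 11, 23, 28, 36, 42, 50, 50 (positions 1,2,4,5,12,13,17), of length 7; no longer one exists.

7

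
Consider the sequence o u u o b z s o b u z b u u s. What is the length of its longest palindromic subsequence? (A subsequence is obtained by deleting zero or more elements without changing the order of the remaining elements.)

9

One longest palindromic subsequence is uubzuzbuu (positions 2,3,5,6,10,11,12,13,14); it reads the same forward and backward, and the interval DP gives dp[1][15] = 9.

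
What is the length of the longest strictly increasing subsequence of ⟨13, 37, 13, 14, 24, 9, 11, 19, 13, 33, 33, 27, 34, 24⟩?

One longest increasing subsequence is 13, 14, 24, 33, 34 (positions 1,4,5,10,13), of length 5; no longer one exists.

5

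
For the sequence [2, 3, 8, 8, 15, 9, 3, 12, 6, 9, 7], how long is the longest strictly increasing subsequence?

5

Let dp[i] be the longest increasing subsequence ending at position i. Then dp = [1, 2, 3, 3, 4, 4, 2, 5, 3, 4, 4].
The maximum is 5; one witness is 2, 3, 8, 9, 12 at positions 1,2,3,6,8.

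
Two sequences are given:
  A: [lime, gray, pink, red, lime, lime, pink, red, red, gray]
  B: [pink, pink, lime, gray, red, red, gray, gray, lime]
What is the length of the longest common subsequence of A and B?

5

A longest common subsequence is lime, gray, red, red, gray (length 5); the LCS DP confirms no longer common subsequence exists.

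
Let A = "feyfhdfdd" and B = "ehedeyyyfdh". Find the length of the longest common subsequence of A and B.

5

A longest common subsequence is ehdfd (length 5); the LCS DP confirms no longer common subsequence exists.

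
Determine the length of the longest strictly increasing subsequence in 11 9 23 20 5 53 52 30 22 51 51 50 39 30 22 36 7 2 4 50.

6

Let dp[i] be the longest increasing subsequence ending at position i. Then dp = [1, 1, 2, 2, 1, 3, 3, 3, 3, 4, 4, 4, 4, 4, 3, 5, 2, 1, 2, 6].
The maximum is 6; one witness is 11, 20, 22, 30, 36, 50 at positions 1,4,9,14,16,20.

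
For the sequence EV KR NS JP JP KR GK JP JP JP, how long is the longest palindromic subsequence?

Using dp[i][j] = 2 + dp[i+1][j−1] if the ends match, else max(dp[i+1][j], dp[i][j−1]):
dp[1][10] = 5. A witness is JP JP JP JP JP at positions 4,5,8,9,10.

5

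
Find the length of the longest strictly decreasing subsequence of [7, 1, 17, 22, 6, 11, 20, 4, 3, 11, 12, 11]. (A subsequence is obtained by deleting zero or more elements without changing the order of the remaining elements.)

One longest decreasing subsequence is 7, 6, 4, 3 (positions 1,5,8,9), of length 4; no longer one exists.

4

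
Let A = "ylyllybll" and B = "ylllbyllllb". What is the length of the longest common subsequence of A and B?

Backtracking the LCS table gives one alignment: y (A1,B1) → l (A2,B4) → y (A3,B6) → l (A4,B7) → l (A5,B8) → l (A8,B9) → l (A9,B10).
So the longest common subsequence has length 7.

7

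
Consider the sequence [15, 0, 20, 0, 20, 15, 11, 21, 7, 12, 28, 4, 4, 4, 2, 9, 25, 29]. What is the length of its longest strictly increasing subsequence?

One longest increasing subsequence is 15, 20, 21, 28, 29 (positions 1,3,8,11,18), of length 5; no longer one exists.

5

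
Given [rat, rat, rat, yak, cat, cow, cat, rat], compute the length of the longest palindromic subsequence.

One longest palindromic subsequence is rat cat cow cat rat (positions 1,5,6,7,8); it reads the same forward and backward, and the interval DP gives dp[1][8] = 5.

5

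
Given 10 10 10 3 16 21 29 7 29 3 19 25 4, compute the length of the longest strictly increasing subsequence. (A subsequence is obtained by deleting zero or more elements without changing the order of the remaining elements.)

Scanning left to right, the best length ending at each element is: 10→1, 10→1, 10→1, 3→1, 16→2, 21→3, 29→4, 7→2, 29→4, 3→1, 19→3, 25→4, 4→2.
So the longest increasing subsequence has length 4, e.g. 10, 16, 21, 29.

4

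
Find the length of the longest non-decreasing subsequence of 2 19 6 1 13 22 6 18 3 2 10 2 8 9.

5

Let dp[i] be the longest non-decreasing subsequence ending at position i. Then dp = [1, 2, 2, 1, 3, 4, 3, 4, 2, 2, 4, 3, 4, 5].
The maximum is 5; one witness is 2, 6, 6, 8, 9 at positions 1,3,7,13,14.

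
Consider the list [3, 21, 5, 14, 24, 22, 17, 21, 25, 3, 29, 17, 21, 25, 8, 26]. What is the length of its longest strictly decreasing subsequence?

Scanning left to right, the best length ending at each element is: 3→1, 21→1, 5→2, 14→2, 24→1, 22→2, 17→3, 21→3, 25→1, 3→4, 29→1, 17→4, 21→3, 25→2, 8→5, 26→2.
So the longest decreasing subsequence has length 5, e.g. 24, 22, 21, 17, 8.

5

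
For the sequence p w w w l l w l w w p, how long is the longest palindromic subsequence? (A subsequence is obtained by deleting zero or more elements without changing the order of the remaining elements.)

One longest palindromic subsequence is pwwwllwwwp (positions 1,2,3,4,5,6,7,9,10,11); it reads the same forward and backward, and the interval DP gives dp[1][11] = 10.

10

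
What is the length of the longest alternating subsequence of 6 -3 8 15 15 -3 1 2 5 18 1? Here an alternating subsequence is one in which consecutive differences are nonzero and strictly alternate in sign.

6

Track the best alternating length ending on an up-step vs a down-step at each position: up/down = 1/1, 1/2, 3/1, 3/1, 3/1, 1/4, 5/4, 5/4, 5/4, 5/1, 5/6.
The maximum over both is 6; one such subsequence is 6, -3, 8, -3, 2, 1.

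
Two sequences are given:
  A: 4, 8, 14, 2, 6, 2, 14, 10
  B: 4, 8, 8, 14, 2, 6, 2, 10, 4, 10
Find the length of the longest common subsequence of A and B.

7

A longest common subsequence is 4, 8, 14, 2, 6, 2, 10 (length 7); the LCS DP confirms no longer common subsequence exists.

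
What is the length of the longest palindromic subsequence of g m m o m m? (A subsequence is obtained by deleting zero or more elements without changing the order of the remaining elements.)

5

One longest palindromic subsequence is mmomm (positions 2,3,4,5,6); it reads the same forward and backward, and the interval DP gives dp[1][6] = 5.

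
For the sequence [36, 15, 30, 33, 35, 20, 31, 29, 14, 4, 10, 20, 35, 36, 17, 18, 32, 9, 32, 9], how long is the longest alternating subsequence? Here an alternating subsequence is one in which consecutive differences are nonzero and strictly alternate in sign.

12

A longest alternating subsequence is 36, 15, 30, 20, 31, 14, 20, 17, 18, 9, 32, 9 (positions 1,2,3,6,7,9,12,15,16,18,19,20); its 11 consecutive differences strictly alternate in sign, and length 12 is optimal.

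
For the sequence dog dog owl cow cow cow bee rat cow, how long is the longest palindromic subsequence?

4

Using dp[i][j] = 2 + dp[i+1][j−1] if the ends match, else max(dp[i+1][j], dp[i][j−1]):
dp[1][9] = 4. A witness is cow cow cow cow at positions 4,5,6,9.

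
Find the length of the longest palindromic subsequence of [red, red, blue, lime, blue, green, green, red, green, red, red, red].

7

Using dp[i][j] = 2 + dp[i+1][j−1] if the ends match, else max(dp[i+1][j], dp[i][j−1]):
dp[1][12] = 7. A witness is red red red green red red red at positions 1,2,8,9,10,11,12.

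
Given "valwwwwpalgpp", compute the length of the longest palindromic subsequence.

One longest palindromic subsequence is lwwwwl (positions 3,4,5,6,7,10); it reads the same forward and backward, and the interval DP gives dp[1][13] = 6.

6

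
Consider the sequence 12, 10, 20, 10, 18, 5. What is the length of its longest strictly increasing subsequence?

Let dp[i] be the longest increasing subsequence ending at position i. Then dp = [1, 1, 2, 1, 2, 1].
The maximum is 2; one witness is 12, 20 at positions 1,3.

2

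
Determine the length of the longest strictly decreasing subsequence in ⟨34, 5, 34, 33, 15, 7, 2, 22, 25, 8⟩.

5

Scanning left to right, the best length ending at each element is: 34→1, 5→2, 34→1, 33→2, 15→3, 7→4, 2→5, 22→3, 25→3, 8→4.
So the longest decreasing subsequence has length 5, e.g. 34, 33, 15, 7, 2.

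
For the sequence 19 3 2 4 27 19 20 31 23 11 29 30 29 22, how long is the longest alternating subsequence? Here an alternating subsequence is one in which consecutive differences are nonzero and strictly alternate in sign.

Track the best alternating length ending on an up-step vs a down-step at each position: up/down = 1/1, 1/2, 1/2, 3/2, 3/1, 3/4, 5/4, 5/1, 5/6, 3/6, 7/6, 7/6, 7/8, 7/8.
The maximum over both is 8; one such subsequence is 19, 3, 27, 19, 31, 23, 30, 29.

8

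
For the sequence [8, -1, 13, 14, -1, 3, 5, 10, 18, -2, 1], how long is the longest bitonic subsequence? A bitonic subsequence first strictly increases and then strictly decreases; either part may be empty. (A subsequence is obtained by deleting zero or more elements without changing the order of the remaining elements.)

6

One longest bitonic subsequence is -1, 3, 5, 10, 18, 1 (positions 2,6,7,8,9,11): it rises to 18 then falls. Length 6 is optimal.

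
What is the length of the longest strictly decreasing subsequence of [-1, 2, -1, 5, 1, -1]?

Let dp[i] be the longest decreasing subsequence ending at position i. Then dp = [1, 1, 2, 1, 2, 3].
The maximum is 3; one witness is 2, 1, -1 at positions 2,5,6.

3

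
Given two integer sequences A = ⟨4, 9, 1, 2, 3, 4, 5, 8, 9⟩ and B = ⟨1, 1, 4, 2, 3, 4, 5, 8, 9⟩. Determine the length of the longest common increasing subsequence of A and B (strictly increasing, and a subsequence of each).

A longest common strictly increasing subsequence is 1, 2, 3, 4, 5, 8, 9 (length 7); it appears in order in both A and B, and no longer such subsequence exists.

7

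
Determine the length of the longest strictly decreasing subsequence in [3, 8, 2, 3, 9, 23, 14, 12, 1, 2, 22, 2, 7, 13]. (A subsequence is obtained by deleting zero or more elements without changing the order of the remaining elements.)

4

Scanning left to right, the best length ending at each element is: 3→1, 8→1, 2→2, 3→2, 9→1, 23→1, 14→2, 12→3, 1→4, 2→4, 22→2, 2→4, 7→4, 13→3.
So the longest decreasing subsequence has length 4, e.g. 23, 14, 12, 1.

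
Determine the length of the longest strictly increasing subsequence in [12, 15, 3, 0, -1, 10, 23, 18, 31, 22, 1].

Let dp[i] be the longest increasing subsequence ending at position i. Then dp = [1, 2, 1, 1, 1, 2, 3, 3, 4, 4, 2].
The maximum is 4; one witness is 12, 15, 23, 31 at positions 1,2,7,9.

4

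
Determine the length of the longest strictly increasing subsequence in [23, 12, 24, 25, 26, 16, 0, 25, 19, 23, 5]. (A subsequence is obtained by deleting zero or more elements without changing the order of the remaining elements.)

Let dp[i] be the longest increasing subsequence ending at position i. Then dp = [1, 1, 2, 3, 4, 2, 1, 3, 3, 4, 2].
The maximum is 4; one witness is 23, 24, 25, 26 at positions 1,3,4,5.

4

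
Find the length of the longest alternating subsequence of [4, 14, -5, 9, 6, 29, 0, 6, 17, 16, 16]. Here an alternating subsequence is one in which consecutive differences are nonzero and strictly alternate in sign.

9

A longest alternating subsequence is 4, 14, -5, 9, 6, 29, 0, 17, 16 (positions 1,2,3,4,5,6,7,9,10); its 8 consecutive differences strictly alternate in sign, and length 9 is optimal.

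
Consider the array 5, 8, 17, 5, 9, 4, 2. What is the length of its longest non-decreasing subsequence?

One longest non-decreasing subsequence is 5, 8, 17 (positions 1,2,3), of length 3; no longer one exists.

3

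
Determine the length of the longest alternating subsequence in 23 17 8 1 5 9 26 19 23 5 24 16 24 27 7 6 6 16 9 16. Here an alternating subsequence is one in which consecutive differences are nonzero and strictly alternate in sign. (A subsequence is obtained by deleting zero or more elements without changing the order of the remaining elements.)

13

A longest alternating subsequence is 23, 17, 26, 19, 23, 5, 24, 16, 24, 7, 16, 9, 16 (positions 1,2,7,8,9,10,11,12,13,15,18,19,20); its 12 consecutive differences strictly alternate in sign, and length 13 is optimal.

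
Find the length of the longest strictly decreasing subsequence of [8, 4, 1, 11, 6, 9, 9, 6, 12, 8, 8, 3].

4

Let dp[i] be the longest decreasing subsequence ending at position i. Then dp = [1, 2, 3, 1, 2, 2, 2, 3, 1, 3, 3, 4].
The maximum is 4; one witness is 11, 9, 6, 3 at positions 4,6,8,12.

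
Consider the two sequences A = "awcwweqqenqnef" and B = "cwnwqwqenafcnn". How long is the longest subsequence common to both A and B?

8

Backtracking the LCS table gives one alignment: c (A3,B1) → w (A4,B2) → w (A5,B4) → q (A7,B5) → q (A8,B7) → e (A9,B8) → n (A10,B13) → n (A12,B14).
So the longest common subsequence has length 8.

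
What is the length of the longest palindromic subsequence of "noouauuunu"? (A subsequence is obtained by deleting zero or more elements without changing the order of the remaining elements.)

6

Using dp[i][j] = 2 + dp[i+1][j−1] if the ends match, else max(dp[i+1][j], dp[i][j−1]):
dp[1][10] = 6. A witness is nuuuun at positions 1,4,6,7,8,9.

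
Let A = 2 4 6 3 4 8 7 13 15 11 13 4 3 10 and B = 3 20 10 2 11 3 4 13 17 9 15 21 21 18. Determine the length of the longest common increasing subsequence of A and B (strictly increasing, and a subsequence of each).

A longest common strictly increasing subsequence is 2, 3, 4, 13, 15 (length 5); it appears in order in both A and B, and no longer such subsequence exists.

5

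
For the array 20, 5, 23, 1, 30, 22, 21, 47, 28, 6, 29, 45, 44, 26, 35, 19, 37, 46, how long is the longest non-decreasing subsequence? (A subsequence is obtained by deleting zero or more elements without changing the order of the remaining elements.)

7

One longest non-decreasing subsequence is 20, 23, 28, 29, 35, 37, 46 (positions 1,3,9,11,15,17,18), of length 7; no longer one exists.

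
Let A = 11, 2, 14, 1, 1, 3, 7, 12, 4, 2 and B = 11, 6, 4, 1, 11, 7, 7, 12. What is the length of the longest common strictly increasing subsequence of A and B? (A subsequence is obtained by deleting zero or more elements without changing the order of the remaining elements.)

3

For each value that appears in both, track the longest common increasing run ending there.
The best achievable length is 3; one witness is 1, 7, 12 (A-positions 4,7,8, B-positions 4,6,8).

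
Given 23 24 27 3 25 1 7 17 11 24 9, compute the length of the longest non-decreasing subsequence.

4

Let dp[i] be the longest non-decreasing subsequence ending at position i. Then dp = [1, 2, 3, 1, 3, 1, 2, 3, 3, 4, 3].
The maximum is 4; one witness is 3, 7, 17, 24 at positions 4,7,8,10.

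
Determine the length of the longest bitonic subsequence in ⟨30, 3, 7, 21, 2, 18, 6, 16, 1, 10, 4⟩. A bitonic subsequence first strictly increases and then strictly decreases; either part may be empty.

7

One longest bitonic subsequence is 3, 7, 21, 18, 16, 10, 4 (positions 2,3,4,6,8,10,11): it rises to 21 then falls. Length 7 is optimal.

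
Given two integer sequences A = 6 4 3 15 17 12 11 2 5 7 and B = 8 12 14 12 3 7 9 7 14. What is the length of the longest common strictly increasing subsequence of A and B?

A longest common strictly increasing subsequence is 3, 7 (length 2); it appears in order in both A and B, and no longer such subsequence exists.

2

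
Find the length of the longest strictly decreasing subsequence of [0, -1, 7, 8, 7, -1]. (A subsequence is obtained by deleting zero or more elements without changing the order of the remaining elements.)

3

Let dp[i] be the longest decreasing subsequence ending at position i. Then dp = [1, 2, 1, 1, 2, 3].
The maximum is 3; one witness is 8, 7, -1 at positions 4,5,6.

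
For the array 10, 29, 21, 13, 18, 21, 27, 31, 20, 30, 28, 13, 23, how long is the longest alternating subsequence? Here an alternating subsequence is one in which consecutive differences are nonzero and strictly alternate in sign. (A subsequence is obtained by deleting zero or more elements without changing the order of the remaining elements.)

8

A longest alternating subsequence is 10, 29, 13, 21, 20, 30, 13, 23 (positions 1,2,4,6,9,10,12,13); its 7 consecutive differences strictly alternate in sign, and length 8 is optimal.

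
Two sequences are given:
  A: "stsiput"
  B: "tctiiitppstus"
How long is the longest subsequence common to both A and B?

4

Backtracking the LCS table gives one alignment: t (A2,B3) → i (A4,B6) → p (A5,B9) → u (A6,B12).
So the longest common subsequence has length 4.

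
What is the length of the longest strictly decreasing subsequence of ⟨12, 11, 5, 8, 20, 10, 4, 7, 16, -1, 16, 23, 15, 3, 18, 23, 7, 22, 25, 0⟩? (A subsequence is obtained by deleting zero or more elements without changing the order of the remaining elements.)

Scanning left to right, the best length ending at each element is: 12→1, 11→2, 5→3, 8→3, 20→1, 10→3, 4→4, 7→4, 16→2, -1→5, 16→2, 23→1, 15→3, 3→5, 18→2, 23→1, 7→4, 22→2, 25→1, 0→6.
So the longest decreasing subsequence has length 6, e.g. 12, 11, 5, 4, 3, 0.

6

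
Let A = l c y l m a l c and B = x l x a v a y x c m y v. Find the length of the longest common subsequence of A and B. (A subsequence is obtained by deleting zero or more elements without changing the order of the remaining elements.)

Backtracking the LCS table gives one alignment: l (A1,B2) → c (A2,B9) → y (A3,B11).
So the longest common subsequence has length 3.

3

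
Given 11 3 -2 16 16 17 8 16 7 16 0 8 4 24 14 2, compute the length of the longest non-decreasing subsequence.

6

One longest non-decreasing subsequence is 11, 16, 16, 16, 16, 24 (positions 1,4,5,8,10,14), of length 6; no longer one exists.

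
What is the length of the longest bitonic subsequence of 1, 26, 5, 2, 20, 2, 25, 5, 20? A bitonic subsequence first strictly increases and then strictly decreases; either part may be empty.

One longest bitonic subsequence is 1, 5, 20, 25, 20 (positions 1,3,5,7,9): it rises to 25 then falls. Length 5 is optimal.

5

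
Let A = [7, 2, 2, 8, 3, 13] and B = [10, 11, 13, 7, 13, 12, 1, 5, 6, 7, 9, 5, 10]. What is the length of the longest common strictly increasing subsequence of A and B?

2

For each value that appears in both, track the longest common increasing run ending there.
The best achievable length is 2; one witness is 7, 13 (A-positions 1,6, B-positions 4,5).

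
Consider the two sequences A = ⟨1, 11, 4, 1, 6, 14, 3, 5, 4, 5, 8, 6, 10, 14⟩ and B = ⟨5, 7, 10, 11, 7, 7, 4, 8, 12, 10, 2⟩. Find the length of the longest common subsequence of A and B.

4

Backtracking the LCS table gives one alignment: 11 (A2,B4) → 4 (A9,B7) → 8 (A11,B8) → 10 (A13,B10).
So the longest common subsequence has length 4.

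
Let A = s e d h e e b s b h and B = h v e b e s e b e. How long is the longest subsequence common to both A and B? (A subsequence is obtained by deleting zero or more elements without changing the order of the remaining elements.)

Backtracking the LCS table gives one alignment: h (A4,B1) → e (A5,B3) → e (A6,B5) → s (A8,B6) → b (A9,B8).
So the longest common subsequence has length 5.

5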